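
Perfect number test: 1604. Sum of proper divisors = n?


Proper divisors of 1604: 1, 2, 4, 401, 802
Sum = 1 + 2 + 4 + 401 + 802 = 1210

No, 1604 is not perfect (1210 ≠ 1604)


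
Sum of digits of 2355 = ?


2 + 3 + 5 + 5 = 15


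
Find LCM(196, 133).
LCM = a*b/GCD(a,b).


GCD(196, 133) = 7
LCM = 196*133/7 = 26068/7 = 3724

LCM = 3724


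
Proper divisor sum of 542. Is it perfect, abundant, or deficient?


Proper divisors: 1, 2, 271
Sum = 1 + 2 + 271 = 274
274 < 542 → deficient

s(542) = 274 (deficient)


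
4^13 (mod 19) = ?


4^1 mod 19 = 4
4^2 mod 19 = 16
4^3 mod 19 = 7
4^4 mod 19 = 9
4^5 mod 19 = 17
4^6 mod 19 = 11
4^7 mod 19 = 6
4^8 mod 19 = 5
4^9 mod 19 = 1
4^10 mod 19 = 4
4^11 mod 19 = 16
4^12 mod 19 = 7
4^13 mod 19 = 9


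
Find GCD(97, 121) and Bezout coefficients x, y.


Tabular extended Euclidean (each row: r = 97*s + 121*t):
r=97, s=1, t=0
r=121, s=0, t=1
q=0: r=97, s=1, t=0   [97*(1) + 121*(0) = 97]
q=1: r=24, s=-1, t=1   [97*(-1) + 121*(1) = 24]
q=4: r=1, s=5, t=-4   [97*(5) + 121*(-4) = 1]
q=24: r=0, s=-121, t=97   [97*(-121) + 121*(97) = 0]
GCD = 1; from the row with r=1: x=5, y=-4
Check: 97*(5) + 121*(-4) = 485 - 484 = 1

GCD = 1, x = 5, y = -4


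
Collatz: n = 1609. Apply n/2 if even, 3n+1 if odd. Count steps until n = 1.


1609 → 4828 → 2414 → 1207 → 3622 → 1811 → 5434 → 2717 → 8152 → 4076 → 2038 → 1019 → 3058 → 1529 → 4588 → 2294 → 1147 → 3442 → 1721 → 5164 → 2582 → 1291 → 3874 → 1937 → 5812 → 2906 → 1453 → 4360 → 2180 → 1090 → 545 → 1636 → 818 → 409 → 1228 → 614 → 307 → 922 → 461 → 1384 → 692 → 346 → 173 → 520 → 260 → 130 → 65 → 196 → 98 → 49 → 148 → 74 → 37 → 112 → 56 → 28 → 14 → 7 → 22 → 11 → 34 → 17 → 52 → 26 → 13 → 40 → 20 → 10 → 5 → 16 → 8 → 4 → 2 → 1
Total steps = 73

73 steps


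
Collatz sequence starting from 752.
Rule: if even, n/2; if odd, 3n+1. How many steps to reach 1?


752 → 376 → 188 → 94 → 47 → 142 → 71 → 214 → 107 → 322 → 161 → 484 → 242 → 121 → 364 → 182 → 91 → 274 → 137 → 412 → 206 → 103 → 310 → 155 → 466 → 233 → 700 → 350 → 175 → 526 → 263 → 790 → 395 → 1186 → 593 → 1780 → 890 → 445 → 1336 → 668 → 334 → 167 → 502 → 251 → 754 → 377 → 1132 → 566 → 283 → 850 → 425 → 1276 → 638 → 319 → 958 → 479 → 1438 → 719 → 2158 → 1079 → 3238 → 1619 → 4858 → 2429 → 7288 → 3644 → 1822 → 911 → 2734 → 1367 → 4102 → 2051 → 6154 → 3077 → 9232 → 4616 → 2308 → 1154 → 577 → 1732 → 866 → 433 → 1300 → 650 → 325 → 976 → 488 → 244 → 122 → 61 → 184 → 92 → 46 → 23 → 70 → 35 → 106 → 53 → 160 → 80 → 40 → 20 → 10 → 5 → 16 → 8 → 4 → 2 → 1
Total steps = 108

108 steps


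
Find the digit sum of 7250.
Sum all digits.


7 + 2 + 5 + 0 = 14


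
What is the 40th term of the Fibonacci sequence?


Sequence: 1, 1, 2, 3, 5, 8, 13, 21, 34, 55, 89, 144, 233, 377, 610, 987, 1597, 2584, 4181, 6765, 10946, 17711, 28657, 46368, 75025, 121393, 196418, 317811, 514229, 832040, 1346269, 2178309, 3524578, 5702887, 9227465, 14930352, 24157817, 39088169, 63245986, 102334155
F(40) = 102334155


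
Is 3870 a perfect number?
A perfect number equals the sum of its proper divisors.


Proper divisors of 3870: 1, 2, 3, 5, 6, 9, 10, 15, 18, 30, 43, 45, 86, 90, 129, 215, 258, 387, 430, 645, 774, 1290, 1935
Sum = 1 + 2 + 3 + 5 + 6 + 9 + 10 + 15 + 18 + 30 + 43 + 45 + 86 + 90 + 129 + 215 + 258 + 387 + 430 + 645 + 774 + 1290 + 1935 = 6426

No, 3870 is not perfect (6426 ≠ 3870)


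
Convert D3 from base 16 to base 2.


D3 (base 16) = 211 (decimal)
211 (decimal) = 11010011 (base 2)


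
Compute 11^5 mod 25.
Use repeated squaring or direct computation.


11^1 mod 25 = 11
11^2 mod 25 = 21
11^3 mod 25 = 6
11^4 mod 25 = 16
11^5 mod 25 = 1


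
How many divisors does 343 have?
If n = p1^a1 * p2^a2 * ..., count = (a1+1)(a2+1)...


343 = 7^3
d(343) = (3+1) = 4

4 divisors


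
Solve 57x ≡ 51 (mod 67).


GCD(57, 67) = 1, unique solution
a^(-1) mod 67 = 20
x = 20 * 51 mod 67 = 15

x ≡ 15 (mod 67)


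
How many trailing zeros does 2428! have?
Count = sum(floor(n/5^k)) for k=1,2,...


floor(2428/5) = 485
floor(2428/25) = 97
floor(2428/125) = 19
floor(2428/625) = 3
Total = 604

604 trailing zeros


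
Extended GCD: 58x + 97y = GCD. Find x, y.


Tabular extended Euclidean (each row: r = 58*s + 97*t):
r=58, s=1, t=0
r=97, s=0, t=1
q=0: r=58, s=1, t=0   [58*(1) + 97*(0) = 58]
q=1: r=39, s=-1, t=1   [58*(-1) + 97*(1) = 39]
q=1: r=19, s=2, t=-1   [58*(2) + 97*(-1) = 19]
q=2: r=1, s=-5, t=3   [58*(-5) + 97*(3) = 1]
q=19: r=0, s=97, t=-58   [58*(97) + 97*(-58) = 0]
GCD = 1; from the row with r=1: x=-5, y=3
Check: 58*(-5) + 97*(3) = -290 + 291 = 1

GCD = 1, x = -5, y = 3


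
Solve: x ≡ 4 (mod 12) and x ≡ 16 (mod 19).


M = 12*19 = 228
M1 = M/12 = 19, M2 = M/19 = 12
M1^(-1) mod 12 = 7, M2^(-1) mod 19 = 8
x = 4*19*7 + 16*12*8 = 2068
2068 mod 228 = 16
Check: 16 mod 12 = 4 ✓, 16 mod 19 = 16 ✓

x ≡ 16 (mod 228)


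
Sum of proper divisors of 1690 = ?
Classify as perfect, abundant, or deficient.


Proper divisors: 1, 2, 5, 10, 13, 26, 65, 130, 169, 338, 845
Sum = 1 + 2 + 5 + 10 + 13 + 26 + 65 + 130 + 169 + 338 + 845 = 1604
1604 < 1690 → deficient

s(1690) = 1604 (deficient)


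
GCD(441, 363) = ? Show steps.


441 = 1 * 363 + 78
363 = 4 * 78 + 51
78 = 1 * 51 + 27
51 = 1 * 27 + 24
27 = 1 * 24 + 3
24 = 8 * 3 + 0
GCD = 3


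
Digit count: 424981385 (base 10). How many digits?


424981385 has 9 digits in base 10
floor(log10(424981385)) + 1 = floor(8.6284) + 1 = 9

9 digits (base 10)


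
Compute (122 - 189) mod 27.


122 - 189 = -67
-67 mod 27 = 14


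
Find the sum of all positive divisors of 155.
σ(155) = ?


Divisors of 155: 1, 5, 31, 155
Sum = 1 + 5 + 31 + 155 = 192

σ(155) = 192


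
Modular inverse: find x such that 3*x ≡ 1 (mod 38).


Use the extended Euclidean algorithm on (38, 3); each row r = 38*s + 3*t:
r=38, s=1, t=0
r=3, s=0, t=1
q=12: r=2, s=1, t=-12   [38*(1) + 3*(-12) = 2]
q=1: r=1, s=-1, t=13   [38*(-1) + 3*(13) = 1]
q=2: r=0, s=3, t=-38   [38*(3) + 3*(-38) = 0]
GCD = 1 with t = 13, so 3*(13) ≡ 1 (mod 38)
Inverse = 13 mod 38 = 13
Check: 3 * 13 = 39 ≡ 1 (mod 38)

3^(-1) ≡ 13 (mod 38)


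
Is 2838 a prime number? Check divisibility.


2838 / 2 = 1419 (exact division)
2838 is NOT prime.

No, 2838 is not prime


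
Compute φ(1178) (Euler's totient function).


1178 = 2 × 19 × 31
Prime factors: 2, 19, 31
φ(1178) = 1178 × (1-1/2) × (1-1/19) × (1-1/31)
= 1178 × 1/2 × 18/19 × 30/31 = 540

φ(1178) = 540


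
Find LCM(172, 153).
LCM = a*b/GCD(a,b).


GCD(172, 153) = 1
LCM = 172*153/1 = 26316/1 = 26316

LCM = 26316


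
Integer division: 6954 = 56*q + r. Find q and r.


6954 = 56 * 124 + 10
Check: 6944 + 10 = 6954

q = 124, r = 10


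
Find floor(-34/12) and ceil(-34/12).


-34/12 = -2.8333
floor = -3
ceil = -2

floor = -3, ceil = -2


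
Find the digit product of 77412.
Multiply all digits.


7 × 7 × 4 × 1 × 2 = 392


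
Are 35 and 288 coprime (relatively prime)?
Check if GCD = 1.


Euclidean algorithm:
288 = 8 * 35 + 8
35 = 4 * 8 + 3
8 = 2 * 3 + 2
3 = 1 * 2 + 1
2 = 2 * 1 + 0
GCD(35, 288) = 1

Yes, coprime (GCD = 1)


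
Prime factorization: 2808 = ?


2808 / 2 = 1404
1404 / 2 = 702
702 / 2 = 351
351 / 3 = 117
117 / 3 = 39
39 / 3 = 13
13 / 13 = 1
2808 = 2^3 × 3^3 × 13


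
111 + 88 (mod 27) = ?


111 + 88 = 199
199 mod 27 = 10


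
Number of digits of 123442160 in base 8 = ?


123442160 in base 8 = 726711760
Number of digits = 9

9 digits (base 8)


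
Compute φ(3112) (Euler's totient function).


3112 = 2^3 × 389
Prime factors: 2, 389
φ(3112) = 3112 × (1-1/2) × (1-1/389)
= 3112 × 1/2 × 388/389 = 1552

φ(3112) = 1552


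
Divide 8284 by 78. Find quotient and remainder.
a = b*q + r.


8284 = 78 * 106 + 16
Check: 8268 + 16 = 8284

q = 106, r = 16


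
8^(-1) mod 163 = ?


Use the extended Euclidean algorithm on (163, 8); each row r = 163*s + 8*t:
r=163, s=1, t=0
r=8, s=0, t=1
q=20: r=3, s=1, t=-20   [163*(1) + 8*(-20) = 3]
q=2: r=2, s=-2, t=41   [163*(-2) + 8*(41) = 2]
q=1: r=1, s=3, t=-61   [163*(3) + 8*(-61) = 1]
q=2: r=0, s=-8, t=163   [163*(-8) + 8*(163) = 0]
GCD = 1 with t = -61, so 8*(-61) ≡ 1 (mod 163)
Inverse = -61 mod 163 = 102
Check: 8 * 102 = 816 ≡ 1 (mod 163)

8^(-1) ≡ 102 (mod 163)


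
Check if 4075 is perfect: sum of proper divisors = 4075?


Proper divisors of 4075: 1, 5, 25, 163, 815
Sum = 1 + 5 + 25 + 163 + 815 = 1009

No, 4075 is not perfect (1009 ≠ 4075)


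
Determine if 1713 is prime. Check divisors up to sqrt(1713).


1713 / 3 = 571 (exact division)
1713 is NOT prime.

No, 1713 is not prime


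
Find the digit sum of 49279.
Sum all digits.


4 + 9 + 2 + 7 + 9 = 31


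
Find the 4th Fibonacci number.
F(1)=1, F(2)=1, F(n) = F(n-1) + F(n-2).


Sequence: 1, 1, 2, 3
F(4) = 3


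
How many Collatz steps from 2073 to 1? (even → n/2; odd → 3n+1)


2073 → 6220 → 3110 → 1555 → 4666 → 2333 → 7000 → 3500 → 1750 → 875 → 2626 → 1313 → 3940 → 1970 → 985 → 2956 → 1478 → 739 → 2218 → 1109 → 3328 → 1664 → 832 → 416 → 208 → 104 → 52 → 26 → 13 → 40 → 20 → 10 → 5 → 16 → 8 → 4 → 2 → 1
Total steps = 37

37 steps


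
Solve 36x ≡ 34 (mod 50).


GCD(36, 50) = 2 divides 34
Divide: 18x ≡ 17 (mod 25)
x ≡ 19 (mod 25)


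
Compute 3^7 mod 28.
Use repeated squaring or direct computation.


3^1 mod 28 = 3
3^2 mod 28 = 9
3^3 mod 28 = 27
3^4 mod 28 = 25
3^5 mod 28 = 19
3^6 mod 28 = 1
3^7 mod 28 = 3


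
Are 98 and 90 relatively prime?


Euclidean algorithm:
98 = 1 * 90 + 8
90 = 11 * 8 + 2
8 = 4 * 2 + 0
GCD(98, 90) = 2

No, not coprime (GCD = 2)


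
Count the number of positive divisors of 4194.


4194 = 2^1 × 3^2 × 233^1
d(4194) = (1+1) × (2+1) × (1+1) = 12

12 divisors


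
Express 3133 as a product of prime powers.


3133 / 13 = 241
241 / 241 = 1
3133 = 13 × 241


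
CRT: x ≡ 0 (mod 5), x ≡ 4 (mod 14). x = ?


M = 5*14 = 70
M1 = M/5 = 14, M2 = M/14 = 5
M1^(-1) mod 5 = 4, M2^(-1) mod 14 = 3
x = 0*14*4 + 4*5*3 = 60
60 mod 70 = 60
Check: 60 mod 5 = 0 ✓, 60 mod 14 = 4 ✓

x ≡ 60 (mod 70)


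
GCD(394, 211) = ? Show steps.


394 = 1 * 211 + 183
211 = 1 * 183 + 28
183 = 6 * 28 + 15
28 = 1 * 15 + 13
15 = 1 * 13 + 2
13 = 6 * 2 + 1
2 = 2 * 1 + 0
GCD = 1


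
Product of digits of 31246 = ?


3 × 1 × 2 × 4 × 6 = 144


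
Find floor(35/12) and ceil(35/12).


35/12 = 2.9167
floor = 2
ceil = 3

floor = 2, ceil = 3


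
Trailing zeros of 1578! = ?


floor(1578/5) = 315
floor(1578/25) = 63
floor(1578/125) = 12
floor(1578/625) = 2
Total = 392

392 trailing zeros


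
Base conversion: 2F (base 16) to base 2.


2F (base 16) = 47 (decimal)
47 (decimal) = 101111 (base 2)


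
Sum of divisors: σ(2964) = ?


Divisors of 2964: 1, 2, 3, 4, 6, 12, 13, 19, 26, 38, 39, 52, 57, 76, 78, 114, 156, 228, 247, 494, 741, 988, 1482, 2964
Sum = 1 + 2 + 3 + 4 + 6 + 12 + 13 + 19 + 26 + 38 + 39 + 52 + 57 + 76 + 78 + 114 + 156 + 228 + 247 + 494 + 741 + 988 + 1482 + 2964 = 7840

σ(2964) = 7840


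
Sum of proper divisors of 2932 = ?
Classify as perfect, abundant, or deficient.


Proper divisors: 1, 2, 4, 733, 1466
Sum = 1 + 2 + 4 + 733 + 1466 = 2206
2206 < 2932 → deficient

s(2932) = 2206 (deficient)


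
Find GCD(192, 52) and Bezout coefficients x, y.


Tabular extended Euclidean (each row: r = 192*s + 52*t):
r=192, s=1, t=0
r=52, s=0, t=1
q=3: r=36, s=1, t=-3   [192*(1) + 52*(-3) = 36]
q=1: r=16, s=-1, t=4   [192*(-1) + 52*(4) = 16]
q=2: r=4, s=3, t=-11   [192*(3) + 52*(-11) = 4]
q=4: r=0, s=-13, t=48   [192*(-13) + 52*(48) = 0]
GCD = 4; from the row with r=4: x=3, y=-11
Check: 192*(3) + 52*(-11) = 576 - 572 = 4

GCD = 4, x = 3, y = -11


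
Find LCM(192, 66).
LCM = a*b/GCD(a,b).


GCD(192, 66) = 6
LCM = 192*66/6 = 12672/6 = 2112

LCM = 2112


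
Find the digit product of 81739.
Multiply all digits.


8 × 1 × 7 × 3 × 9 = 1512


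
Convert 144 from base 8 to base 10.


144 (base 8) = 100 (decimal)
100 (decimal) = 100 (base 10)


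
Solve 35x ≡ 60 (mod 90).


GCD(35, 90) = 5 divides 60
Divide: 7x ≡ 12 (mod 18)
x ≡ 12 (mod 18)


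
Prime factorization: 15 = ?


15 / 3 = 5
5 / 5 = 1
15 = 3 × 5


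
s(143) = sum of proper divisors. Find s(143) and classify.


Proper divisors: 1, 11, 13
Sum = 1 + 11 + 13 = 25
25 < 143 → deficient

s(143) = 25 (deficient)


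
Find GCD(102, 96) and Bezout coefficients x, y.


Tabular extended Euclidean (each row: r = 102*s + 96*t):
r=102, s=1, t=0
r=96, s=0, t=1
q=1: r=6, s=1, t=-1   [102*(1) + 96*(-1) = 6]
q=16: r=0, s=-16, t=17   [102*(-16) + 96*(17) = 0]
GCD = 6; from the row with r=6: x=1, y=-1
Check: 102*(1) + 96*(-1) = 102 - 96 = 6

GCD = 6, x = 1, y = -1


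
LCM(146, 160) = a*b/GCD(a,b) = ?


GCD(146, 160) = 2
LCM = 146*160/2 = 23360/2 = 11680

LCM = 11680


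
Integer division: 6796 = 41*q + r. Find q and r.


6796 = 41 * 165 + 31
Check: 6765 + 31 = 6796

q = 165, r = 31


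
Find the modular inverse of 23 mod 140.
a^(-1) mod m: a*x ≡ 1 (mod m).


Use the extended Euclidean algorithm on (140, 23); each row r = 140*s + 23*t:
r=140, s=1, t=0
r=23, s=0, t=1
q=6: r=2, s=1, t=-6   [140*(1) + 23*(-6) = 2]
q=11: r=1, s=-11, t=67   [140*(-11) + 23*(67) = 1]
q=2: r=0, s=23, t=-140   [140*(23) + 23*(-140) = 0]
GCD = 1 with t = 67, so 23*(67) ≡ 1 (mod 140)
Inverse = 67 mod 140 = 67
Check: 23 * 67 = 1541 ≡ 1 (mod 140)

23^(-1) ≡ 67 (mod 140)


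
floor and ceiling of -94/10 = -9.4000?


-94/10 = -9.4000
floor = -10
ceil = -9

floor = -10, ceil = -9


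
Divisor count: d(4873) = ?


4873 = 11^1 × 443^1
d(4873) = (1+1) × (1+1) = 4

4 divisors


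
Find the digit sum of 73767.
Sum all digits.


7 + 3 + 7 + 6 + 7 = 30


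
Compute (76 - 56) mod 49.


76 - 56 = 20
20 mod 49 = 20


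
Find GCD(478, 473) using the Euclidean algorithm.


478 = 1 * 473 + 5
473 = 94 * 5 + 3
5 = 1 * 3 + 2
3 = 1 * 2 + 1
2 = 2 * 1 + 0
GCD = 1


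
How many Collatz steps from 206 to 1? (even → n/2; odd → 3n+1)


206 → 103 → 310 → 155 → 466 → 233 → 700 → 350 → 175 → 526 → 263 → 790 → 395 → 1186 → 593 → 1780 → 890 → 445 → 1336 → 668 → 334 → 167 → 502 → 251 → 754 → 377 → 1132 → 566 → 283 → 850 → 425 → 1276 → 638 → 319 → 958 → 479 → 1438 → 719 → 2158 → 1079 → 3238 → 1619 → 4858 → 2429 → 7288 → 3644 → 1822 → 911 → 2734 → 1367 → 4102 → 2051 → 6154 → 3077 → 9232 → 4616 → 2308 → 1154 → 577 → 1732 → 866 → 433 → 1300 → 650 → 325 → 976 → 488 → 244 → 122 → 61 → 184 → 92 → 46 → 23 → 70 → 35 → 106 → 53 → 160 → 80 → 40 → 20 → 10 → 5 → 16 → 8 → 4 → 2 → 1
Total steps = 88

88 steps


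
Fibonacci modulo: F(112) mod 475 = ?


F(k) mod 475 for k=1..112:
1, 1, 2, 3, 5, 8, 13, 21, 34, 55, 89, 144, 233, 377, 135, 37, 172, 209, 381, 115, 21, 136, 157, 293, 450, 268, 243, 36, 279, 315, 119, 434, 78, 37, 115, 152, 267, 419, 211, 155, 366, 46, 412, 458, 395, 378, 298, 201, 24, 225, 249, 474, 248, 247, 20, 267, 287, 79, 366, 445, 336, 306, 167, 473, 165, 163, 328, 16, 344, 360, 229, 114, 343, 457, 325, 307, 157, 464, 146, 135, 281, 416, 222, 163, 385, 73, 458, 56, 39, 95, 134, 229, 363, 117, 5, 122, 127, 249, 376, 150, 51, 201, 252, 453, 230, 208, 438, 171, 134, 305, 439, 269
F(112) mod 475 = 269


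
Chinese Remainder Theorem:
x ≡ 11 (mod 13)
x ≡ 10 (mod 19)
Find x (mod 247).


M = 13*19 = 247
M1 = M/13 = 19, M2 = M/19 = 13
M1^(-1) mod 13 = 11, M2^(-1) mod 19 = 3
x = 11*19*11 + 10*13*3 = 2689
2689 mod 247 = 219
Check: 219 mod 13 = 11 ✓, 219 mod 19 = 10 ✓

x ≡ 219 (mod 247)


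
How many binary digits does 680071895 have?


680071895 in base 2 = 101000100010010001001011010111
Number of digits = 30

30 digits (base 2)


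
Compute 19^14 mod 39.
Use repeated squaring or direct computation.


19^1 mod 39 = 19
19^2 mod 39 = 10
19^3 mod 39 = 34
19^4 mod 39 = 22
19^5 mod 39 = 28
19^6 mod 39 = 25
19^7 mod 39 = 7
19^8 mod 39 = 16
19^9 mod 39 = 31
19^10 mod 39 = 4
19^11 mod 39 = 37
19^12 mod 39 = 1
19^13 mod 39 = 19
19^14 mod 39 = 10


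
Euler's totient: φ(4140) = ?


4140 = 2^2 × 3^2 × 5 × 23
Prime factors: 2, 3, 5, 23
φ(4140) = 4140 × (1-1/2) × (1-1/3) × (1-1/5) × (1-1/23)
= 4140 × 1/2 × 2/3 × 4/5 × 22/23 = 1056

φ(4140) = 1056


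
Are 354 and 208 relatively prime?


Euclidean algorithm:
354 = 1 * 208 + 146
208 = 1 * 146 + 62
146 = 2 * 62 + 22
62 = 2 * 22 + 18
22 = 1 * 18 + 4
18 = 4 * 4 + 2
4 = 2 * 2 + 0
GCD(354, 208) = 2

No, not coprime (GCD = 2)


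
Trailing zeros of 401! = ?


floor(401/5) = 80
floor(401/25) = 16
floor(401/125) = 3
Total = 99

99 trailing zeros


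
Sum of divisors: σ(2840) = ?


Divisors of 2840: 1, 2, 4, 5, 8, 10, 20, 40, 71, 142, 284, 355, 568, 710, 1420, 2840
Sum = 1 + 2 + 4 + 5 + 8 + 10 + 20 + 40 + 71 + 142 + 284 + 355 + 568 + 710 + 1420 + 2840 = 6480

σ(2840) = 6480


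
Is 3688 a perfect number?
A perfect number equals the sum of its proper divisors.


Proper divisors of 3688: 1, 2, 4, 8, 461, 922, 1844
Sum = 1 + 2 + 4 + 8 + 461 + 922 + 1844 = 3242

No, 3688 is not perfect (3242 ≠ 3688)


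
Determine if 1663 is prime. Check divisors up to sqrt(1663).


Check divisors up to sqrt(1663) = 40.7799
No divisors found.
1663 is prime.

Yes, 1663 is prime


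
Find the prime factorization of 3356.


3356 / 2 = 1678
1678 / 2 = 839
839 / 839 = 1
3356 = 2^2 × 839


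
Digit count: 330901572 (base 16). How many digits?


330901572 in base 16 = 13B92844
Number of digits = 8

8 digits (base 16)


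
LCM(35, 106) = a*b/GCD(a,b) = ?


GCD(35, 106) = 1
LCM = 35*106/1 = 3710/1 = 3710

LCM = 3710


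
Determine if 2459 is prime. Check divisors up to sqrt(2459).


Check divisors up to sqrt(2459) = 49.5883
No divisors found.
2459 is prime.

Yes, 2459 is prime


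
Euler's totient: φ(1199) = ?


1199 = 11 × 109
Prime factors: 11, 109
φ(1199) = 1199 × (1-1/11) × (1-1/109)
= 1199 × 10/11 × 108/109 = 1080

φ(1199) = 1080


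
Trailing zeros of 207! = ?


floor(207/5) = 41
floor(207/25) = 8
floor(207/125) = 1
Total = 50

50 trailing zeros


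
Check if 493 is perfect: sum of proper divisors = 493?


Proper divisors of 493: 1, 17, 29
Sum = 1 + 17 + 29 = 47

No, 493 is not perfect (47 ≠ 493)


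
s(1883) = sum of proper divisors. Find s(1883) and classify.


Proper divisors: 1, 7, 269
Sum = 1 + 7 + 269 = 277
277 < 1883 → deficient

s(1883) = 277 (deficient)


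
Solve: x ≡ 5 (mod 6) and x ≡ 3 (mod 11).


M = 6*11 = 66
M1 = M/6 = 11, M2 = M/11 = 6
M1^(-1) mod 6 = 5, M2^(-1) mod 11 = 2
x = 5*11*5 + 3*6*2 = 311
311 mod 66 = 47
Check: 47 mod 6 = 5 ✓, 47 mod 11 = 3 ✓

x ≡ 47 (mod 66)


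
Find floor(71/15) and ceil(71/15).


71/15 = 4.7333
floor = 4
ceil = 5

floor = 4, ceil = 5


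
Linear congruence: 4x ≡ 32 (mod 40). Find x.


GCD(4, 40) = 4 divides 32
Divide: 1x ≡ 8 (mod 10)
x ≡ 8 (mod 10)


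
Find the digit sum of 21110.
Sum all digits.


2 + 1 + 1 + 1 + 0 = 5


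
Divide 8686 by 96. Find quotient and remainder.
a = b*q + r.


8686 = 96 * 90 + 46
Check: 8640 + 46 = 8686

q = 90, r = 46


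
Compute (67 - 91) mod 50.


67 - 91 = -24
-24 mod 50 = 26


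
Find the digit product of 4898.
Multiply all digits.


4 × 8 × 9 × 8 = 2304


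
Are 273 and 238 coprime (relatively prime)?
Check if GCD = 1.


Euclidean algorithm:
273 = 1 * 238 + 35
238 = 6 * 35 + 28
35 = 1 * 28 + 7
28 = 4 * 7 + 0
GCD(273, 238) = 7

No, not coprime (GCD = 7)


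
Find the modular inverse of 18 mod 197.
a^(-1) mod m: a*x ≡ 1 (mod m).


Use the extended Euclidean algorithm on (197, 18); each row r = 197*s + 18*t:
r=197, s=1, t=0
r=18, s=0, t=1
q=10: r=17, s=1, t=-10   [197*(1) + 18*(-10) = 17]
q=1: r=1, s=-1, t=11   [197*(-1) + 18*(11) = 1]
q=17: r=0, s=18, t=-197   [197*(18) + 18*(-197) = 0]
GCD = 1 with t = 11, so 18*(11) ≡ 1 (mod 197)
Inverse = 11 mod 197 = 11
Check: 18 * 11 = 198 ≡ 1 (mod 197)

18^(-1) ≡ 11 (mod 197)


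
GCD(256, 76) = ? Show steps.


256 = 3 * 76 + 28
76 = 2 * 28 + 20
28 = 1 * 20 + 8
20 = 2 * 8 + 4
8 = 2 * 4 + 0
GCD = 4


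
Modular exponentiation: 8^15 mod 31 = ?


8^1 mod 31 = 8
8^2 mod 31 = 2
8^3 mod 31 = 16
8^4 mod 31 = 4
8^5 mod 31 = 1
8^6 mod 31 = 8
8^7 mod 31 = 2
8^8 mod 31 = 16
8^9 mod 31 = 4
8^10 mod 31 = 1
8^11 mod 31 = 8
8^12 mod 31 = 2
8^13 mod 31 = 16
8^14 mod 31 = 4
8^15 mod 31 = 1


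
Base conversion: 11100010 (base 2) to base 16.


11100010 (base 2) = 226 (decimal)
226 (decimal) = E2 (base 16)


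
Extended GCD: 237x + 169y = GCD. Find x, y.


Tabular extended Euclidean (each row: r = 237*s + 169*t):
r=237, s=1, t=0
r=169, s=0, t=1
q=1: r=68, s=1, t=-1   [237*(1) + 169*(-1) = 68]
q=2: r=33, s=-2, t=3   [237*(-2) + 169*(3) = 33]
q=2: r=2, s=5, t=-7   [237*(5) + 169*(-7) = 2]
q=16: r=1, s=-82, t=115   [237*(-82) + 169*(115) = 1]
q=2: r=0, s=169, t=-237   [237*(169) + 169*(-237) = 0]
GCD = 1; from the row with r=1: x=-82, y=115
Check: 237*(-82) + 169*(115) = -19434 + 19435 = 1

GCD = 1, x = -82, y = 115


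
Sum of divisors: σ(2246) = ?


Divisors of 2246: 1, 2, 1123, 2246
Sum = 1 + 2 + 1123 + 2246 = 3372

σ(2246) = 3372


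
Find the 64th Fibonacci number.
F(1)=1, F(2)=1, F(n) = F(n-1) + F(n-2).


Sequence: 1, 1, 2, 3, 5, 8, 13, 21, 34, 55, 89, 144, 233, 377, 610, 987, 1597, 2584, 4181, 6765, 10946, 17711, 28657, 46368, 75025, 121393, 196418, 317811, 514229, 832040, 1346269, 2178309, 3524578, 5702887, 9227465, 14930352, 24157817, 39088169, 63245986, 102334155, 165580141, 267914296, 433494437, 701408733, 1134903170, 1836311903, 2971215073, 4807526976, 7778742049, 12586269025, 20365011074, 32951280099, 53316291173, 86267571272, 139583862445, 225851433717, 365435296162, 591286729879, 956722026041, 1548008755920, 2504730781961, 4052739537881, 6557470319842, 10610209857723
F(64) = 10610209857723


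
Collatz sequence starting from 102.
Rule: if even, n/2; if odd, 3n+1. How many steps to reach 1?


102 → 51 → 154 → 77 → 232 → 116 → 58 → 29 → 88 → 44 → 22 → 11 → 34 → 17 → 52 → 26 → 13 → 40 → 20 → 10 → 5 → 16 → 8 → 4 → 2 → 1
Total steps = 25

25 steps


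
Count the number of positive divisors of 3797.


3797 = 3797^1
d(3797) = (1+1) = 2

2 divisors


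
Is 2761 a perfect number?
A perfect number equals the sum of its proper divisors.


Proper divisors of 2761: 1, 11, 251
Sum = 1 + 11 + 251 = 263

No, 2761 is not perfect (263 ≠ 2761)


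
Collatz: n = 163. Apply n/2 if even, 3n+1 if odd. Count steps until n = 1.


163 → 490 → 245 → 736 → 368 → 184 → 92 → 46 → 23 → 70 → 35 → 106 → 53 → 160 → 80 → 40 → 20 → 10 → 5 → 16 → 8 → 4 → 2 → 1
Total steps = 23

23 steps


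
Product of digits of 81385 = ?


8 × 1 × 3 × 8 × 5 = 960


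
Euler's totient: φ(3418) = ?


3418 = 2 × 1709
Prime factors: 2, 1709
φ(3418) = 3418 × (1-1/2) × (1-1/1709)
= 3418 × 1/2 × 1708/1709 = 1708

φ(3418) = 1708


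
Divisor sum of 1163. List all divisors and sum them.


Divisors of 1163: 1, 1163
Sum = 1 + 1163 = 1164

σ(1163) = 1164


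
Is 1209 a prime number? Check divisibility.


1209 / 3 = 403 (exact division)
1209 is NOT prime.

No, 1209 is not prime


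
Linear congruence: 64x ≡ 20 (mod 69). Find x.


GCD(64, 69) = 1, unique solution
a^(-1) mod 69 = 55
x = 55 * 20 mod 69 = 65

x ≡ 65 (mod 69)


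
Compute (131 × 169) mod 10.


131 × 169 = 22139
22139 mod 10 = 9


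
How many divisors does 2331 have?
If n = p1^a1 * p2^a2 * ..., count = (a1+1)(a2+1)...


2331 = 3^2 × 7^1 × 37^1
d(2331) = (2+1) × (1+1) × (1+1) = 12

12 divisors


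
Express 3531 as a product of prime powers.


3531 / 3 = 1177
1177 / 11 = 107
107 / 107 = 1
3531 = 3 × 11 × 107


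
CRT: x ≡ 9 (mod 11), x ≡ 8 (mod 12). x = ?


M = 11*12 = 132
M1 = M/11 = 12, M2 = M/12 = 11
M1^(-1) mod 11 = 1, M2^(-1) mod 12 = 11
x = 9*12*1 + 8*11*11 = 1076
1076 mod 132 = 20
Check: 20 mod 11 = 9 ✓, 20 mod 12 = 8 ✓

x ≡ 20 (mod 132)


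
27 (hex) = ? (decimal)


27 (base 16) = 39 (decimal)
39 (decimal) = 39 (base 10)


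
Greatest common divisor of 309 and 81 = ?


309 = 3 * 81 + 66
81 = 1 * 66 + 15
66 = 4 * 15 + 6
15 = 2 * 6 + 3
6 = 2 * 3 + 0
GCD = 3


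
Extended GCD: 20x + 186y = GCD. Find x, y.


Tabular extended Euclidean (each row: r = 20*s + 186*t):
r=20, s=1, t=0
r=186, s=0, t=1
q=0: r=20, s=1, t=0   [20*(1) + 186*(0) = 20]
q=9: r=6, s=-9, t=1   [20*(-9) + 186*(1) = 6]
q=3: r=2, s=28, t=-3   [20*(28) + 186*(-3) = 2]
q=3: r=0, s=-93, t=10   [20*(-93) + 186*(10) = 0]
GCD = 2; from the row with r=2: x=28, y=-3
Check: 20*(28) + 186*(-3) = 560 - 558 = 2

GCD = 2, x = 28, y = -3


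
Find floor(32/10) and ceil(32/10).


32/10 = 3.2000
floor = 3
ceil = 4

floor = 3, ceil = 4


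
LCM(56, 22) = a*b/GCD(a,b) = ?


GCD(56, 22) = 2
LCM = 56*22/2 = 1232/2 = 616

LCM = 616


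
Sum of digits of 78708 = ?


7 + 8 + 7 + 0 + 8 = 30


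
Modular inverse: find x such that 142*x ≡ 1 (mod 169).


Use the extended Euclidean algorithm on (169, 142); each row r = 169*s + 142*t:
r=169, s=1, t=0
r=142, s=0, t=1
q=1: r=27, s=1, t=-1   [169*(1) + 142*(-1) = 27]
q=5: r=7, s=-5, t=6   [169*(-5) + 142*(6) = 7]
q=3: r=6, s=16, t=-19   [169*(16) + 142*(-19) = 6]
q=1: r=1, s=-21, t=25   [169*(-21) + 142*(25) = 1]
q=6: r=0, s=142, t=-169   [169*(142) + 142*(-169) = 0]
GCD = 1 with t = 25, so 142*(25) ≡ 1 (mod 169)
Inverse = 25 mod 169 = 25
Check: 142 * 25 = 3550 ≡ 1 (mod 169)

142^(-1) ≡ 25 (mod 169)


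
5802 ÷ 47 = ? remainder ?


5802 = 47 * 123 + 21
Check: 5781 + 21 = 5802

q = 123, r = 21


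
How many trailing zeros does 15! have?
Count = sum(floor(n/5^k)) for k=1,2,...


floor(15/5) = 3
Total = 3

3 trailing zeros


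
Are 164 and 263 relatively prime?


Euclidean algorithm:
263 = 1 * 164 + 99
164 = 1 * 99 + 65
99 = 1 * 65 + 34
65 = 1 * 34 + 31
34 = 1 * 31 + 3
31 = 10 * 3 + 1
3 = 3 * 1 + 0
GCD(164, 263) = 1

Yes, coprime (GCD = 1)


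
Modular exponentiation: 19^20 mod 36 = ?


19^1 mod 36 = 19
19^2 mod 36 = 1
19^3 mod 36 = 19
19^4 mod 36 = 1
19^5 mod 36 = 19
19^6 mod 36 = 1
19^7 mod 36 = 19
19^8 mod 36 = 1
19^9 mod 36 = 19
19^10 mod 36 = 1
19^11 mod 36 = 19
19^12 mod 36 = 1
19^13 mod 36 = 19
19^14 mod 36 = 1
19^15 mod 36 = 19
19^16 mod 36 = 1
19^17 mod 36 = 19
19^18 mod 36 = 1
19^19 mod 36 = 19
19^20 mod 36 = 1


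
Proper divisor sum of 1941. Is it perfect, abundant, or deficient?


Proper divisors: 1, 3, 647
Sum = 1 + 3 + 647 = 651
651 < 1941 → deficient

s(1941) = 651 (deficient)


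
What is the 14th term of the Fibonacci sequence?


Sequence: 1, 1, 2, 3, 5, 8, 13, 21, 34, 55, 89, 144, 233, 377
F(14) = 377


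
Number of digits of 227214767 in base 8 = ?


227214767 in base 8 = 1542602657
Number of digits = 10

10 digits (base 8)


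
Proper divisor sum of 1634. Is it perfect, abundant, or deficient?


Proper divisors: 1, 2, 19, 38, 43, 86, 817
Sum = 1 + 2 + 19 + 38 + 43 + 86 + 817 = 1006
1006 < 1634 → deficient

s(1634) = 1006 (deficient)


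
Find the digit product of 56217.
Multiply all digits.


5 × 6 × 2 × 1 × 7 = 420


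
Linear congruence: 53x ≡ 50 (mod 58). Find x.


GCD(53, 58) = 1, unique solution
a^(-1) mod 58 = 23
x = 23 * 50 mod 58 = 48

x ≡ 48 (mod 58)


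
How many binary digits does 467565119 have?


467565119 in base 2 = 11011110111100111101000111111
Number of digits = 29

29 digits (base 2)


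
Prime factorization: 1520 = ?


1520 / 2 = 760
760 / 2 = 380
380 / 2 = 190
190 / 2 = 95
95 / 5 = 19
19 / 19 = 1
1520 = 2^4 × 5 × 19


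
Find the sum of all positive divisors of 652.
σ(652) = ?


Divisors of 652: 1, 2, 4, 163, 326, 652
Sum = 1 + 2 + 4 + 163 + 326 + 652 = 1148

σ(652) = 1148


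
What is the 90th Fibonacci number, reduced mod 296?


F(k) mod 296 for k=1..90:
1, 1, 2, 3, 5, 8, 13, 21, 34, 55, 89, 144, 233, 81, 18, 99, 117, 216, 37, 253, 290, 247, 241, 192, 137, 33, 170, 203, 77, 280, 61, 45, 106, 151, 257, 112, 73, 185, 258, 147, 109, 256, 69, 29, 98, 127, 225, 56, 281, 41, 26, 67, 93, 160, 253, 117, 74, 191, 265, 160, 129, 289, 122, 115, 237, 56, 293, 53, 50, 103, 153, 256, 113, 73, 186, 259, 149, 112, 261, 77, 42, 119, 161, 280, 145, 129, 274, 107, 85, 192
F(90) mod 296 = 192


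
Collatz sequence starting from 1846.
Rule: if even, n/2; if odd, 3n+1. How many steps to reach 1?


1846 → 923 → 2770 → 1385 → 4156 → 2078 → 1039 → 3118 → 1559 → 4678 → 2339 → 7018 → 3509 → 10528 → 5264 → 2632 → 1316 → 658 → 329 → 988 → 494 → 247 → 742 → 371 → 1114 → 557 → 1672 → 836 → 418 → 209 → 628 → 314 → 157 → 472 → 236 → 118 → 59 → 178 → 89 → 268 → 134 → 67 → 202 → 101 → 304 → 152 → 76 → 38 → 19 → 58 → 29 → 88 → 44 → 22 → 11 → 34 → 17 → 52 → 26 → 13 → 40 → 20 → 10 → 5 → 16 → 8 → 4 → 2 → 1
Total steps = 68

68 steps


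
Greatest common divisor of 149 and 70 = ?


149 = 2 * 70 + 9
70 = 7 * 9 + 7
9 = 1 * 7 + 2
7 = 3 * 2 + 1
2 = 2 * 1 + 0
GCD = 1


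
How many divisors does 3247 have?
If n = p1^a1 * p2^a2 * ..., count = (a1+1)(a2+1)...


3247 = 17^1 × 191^1
d(3247) = (1+1) × (1+1) = 4

4 divisors


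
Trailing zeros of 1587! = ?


floor(1587/5) = 317
floor(1587/25) = 63
floor(1587/125) = 12
floor(1587/625) = 2
Total = 394

394 trailing zeros


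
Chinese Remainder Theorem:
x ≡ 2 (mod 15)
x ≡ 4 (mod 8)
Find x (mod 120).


M = 15*8 = 120
M1 = M/15 = 8, M2 = M/8 = 15
M1^(-1) mod 15 = 2, M2^(-1) mod 8 = 7
x = 2*8*2 + 4*15*7 = 452
452 mod 120 = 92
Check: 92 mod 15 = 2 ✓, 92 mod 8 = 4 ✓

x ≡ 92 (mod 120)


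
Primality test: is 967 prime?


Check divisors up to sqrt(967) = 31.0966
No divisors found.
967 is prime.

Yes, 967 is prime


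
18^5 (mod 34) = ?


18^1 mod 34 = 18
18^2 mod 34 = 18
18^3 mod 34 = 18
18^4 mod 34 = 18
18^5 mod 34 = 18


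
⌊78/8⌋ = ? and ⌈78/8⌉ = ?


78/8 = 9.7500
floor = 9
ceil = 10

floor = 9, ceil = 10


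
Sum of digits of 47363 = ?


4 + 7 + 3 + 6 + 3 = 23


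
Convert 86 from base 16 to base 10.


86 (base 16) = 134 (decimal)
134 (decimal) = 134 (base 10)


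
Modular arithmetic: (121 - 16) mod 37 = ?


121 - 16 = 105
105 mod 37 = 31


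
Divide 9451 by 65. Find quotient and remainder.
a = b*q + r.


9451 = 65 * 145 + 26
Check: 9425 + 26 = 9451

q = 145, r = 26


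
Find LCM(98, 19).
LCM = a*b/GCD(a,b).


GCD(98, 19) = 1
LCM = 98*19/1 = 1862/1 = 1862

LCM = 1862


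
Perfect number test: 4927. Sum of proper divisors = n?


Proper divisors of 4927: 1, 13, 379
Sum = 1 + 13 + 379 = 393

No, 4927 is not perfect (393 ≠ 4927)


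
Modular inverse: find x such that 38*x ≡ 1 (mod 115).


Use the extended Euclidean algorithm on (115, 38); each row r = 115*s + 38*t:
r=115, s=1, t=0
r=38, s=0, t=1
q=3: r=1, s=1, t=-3   [115*(1) + 38*(-3) = 1]
q=38: r=0, s=-38, t=115   [115*(-38) + 38*(115) = 0]
GCD = 1 with t = -3, so 38*(-3) ≡ 1 (mod 115)
Inverse = -3 mod 115 = 112
Check: 38 * 112 = 4256 ≡ 1 (mod 115)

38^(-1) ≡ 112 (mod 115)


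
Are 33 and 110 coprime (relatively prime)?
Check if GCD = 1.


Euclidean algorithm:
110 = 3 * 33 + 11
33 = 3 * 11 + 0
GCD(33, 110) = 11

No, not coprime (GCD = 11)


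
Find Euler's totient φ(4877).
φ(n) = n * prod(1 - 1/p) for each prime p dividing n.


4877 = 4877
Prime factors: 4877
φ(4877) = 4877 × (1-1/4877)
= 4877 × 4876/4877 = 4876

φ(4877) = 4876


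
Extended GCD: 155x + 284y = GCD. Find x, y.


Tabular extended Euclidean (each row: r = 155*s + 284*t):
r=155, s=1, t=0
r=284, s=0, t=1
q=0: r=155, s=1, t=0   [155*(1) + 284*(0) = 155]
q=1: r=129, s=-1, t=1   [155*(-1) + 284*(1) = 129]
q=1: r=26, s=2, t=-1   [155*(2) + 284*(-1) = 26]
q=4: r=25, s=-9, t=5   [155*(-9) + 284*(5) = 25]
q=1: r=1, s=11, t=-6   [155*(11) + 284*(-6) = 1]
q=25: r=0, s=-284, t=155   [155*(-284) + 284*(155) = 0]
GCD = 1; from the row with r=1: x=11, y=-6
Check: 155*(11) + 284*(-6) = 1705 - 1704 = 1

GCD = 1, x = 11, y = -6


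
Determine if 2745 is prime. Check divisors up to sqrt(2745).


2745 / 3 = 915 (exact division)
2745 is NOT prime.

No, 2745 is not prime


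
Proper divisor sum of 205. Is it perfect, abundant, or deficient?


Proper divisors: 1, 5, 41
Sum = 1 + 5 + 41 = 47
47 < 205 → deficient

s(205) = 47 (deficient)


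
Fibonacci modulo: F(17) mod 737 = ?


F(k) mod 737 for k=1..17:
1, 1, 2, 3, 5, 8, 13, 21, 34, 55, 89, 144, 233, 377, 610, 250, 123
F(17) mod 737 = 123


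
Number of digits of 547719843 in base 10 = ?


547719843 has 9 digits in base 10
floor(log10(547719843)) + 1 = floor(8.7386) + 1 = 9

9 digits (base 10)


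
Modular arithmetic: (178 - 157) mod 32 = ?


178 - 157 = 21
21 mod 32 = 21


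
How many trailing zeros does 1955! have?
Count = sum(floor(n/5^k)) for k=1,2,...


floor(1955/5) = 391
floor(1955/25) = 78
floor(1955/125) = 15
floor(1955/625) = 3
Total = 487

487 trailing zeros


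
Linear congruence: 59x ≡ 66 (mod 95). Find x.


GCD(59, 95) = 1, unique solution
a^(-1) mod 95 = 29
x = 29 * 66 mod 95 = 14

x ≡ 14 (mod 95)


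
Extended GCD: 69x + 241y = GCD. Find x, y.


Tabular extended Euclidean (each row: r = 69*s + 241*t):
r=69, s=1, t=0
r=241, s=0, t=1
q=0: r=69, s=1, t=0   [69*(1) + 241*(0) = 69]
q=3: r=34, s=-3, t=1   [69*(-3) + 241*(1) = 34]
q=2: r=1, s=7, t=-2   [69*(7) + 241*(-2) = 1]
q=34: r=0, s=-241, t=69   [69*(-241) + 241*(69) = 0]
GCD = 1; from the row with r=1: x=7, y=-2
Check: 69*(7) + 241*(-2) = 483 - 482 = 1

GCD = 1, x = 7, y = -2


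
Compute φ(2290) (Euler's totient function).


2290 = 2 × 5 × 229
Prime factors: 2, 5, 229
φ(2290) = 2290 × (1-1/2) × (1-1/5) × (1-1/229)
= 2290 × 1/2 × 4/5 × 228/229 = 912

φ(2290) = 912


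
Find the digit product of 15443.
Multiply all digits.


1 × 5 × 4 × 4 × 3 = 240


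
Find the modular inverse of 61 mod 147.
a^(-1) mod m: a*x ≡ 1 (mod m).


Use the extended Euclidean algorithm on (147, 61); each row r = 147*s + 61*t:
r=147, s=1, t=0
r=61, s=0, t=1
q=2: r=25, s=1, t=-2   [147*(1) + 61*(-2) = 25]
q=2: r=11, s=-2, t=5   [147*(-2) + 61*(5) = 11]
q=2: r=3, s=5, t=-12   [147*(5) + 61*(-12) = 3]
q=3: r=2, s=-17, t=41   [147*(-17) + 61*(41) = 2]
q=1: r=1, s=22, t=-53   [147*(22) + 61*(-53) = 1]
q=2: r=0, s=-61, t=147   [147*(-61) + 61*(147) = 0]
GCD = 1 with t = -53, so 61*(-53) ≡ 1 (mod 147)
Inverse = -53 mod 147 = 94
Check: 61 * 94 = 5734 ≡ 1 (mod 147)

61^(-1) ≡ 94 (mod 147)


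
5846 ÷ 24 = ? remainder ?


5846 = 24 * 243 + 14
Check: 5832 + 14 = 5846

q = 243, r = 14


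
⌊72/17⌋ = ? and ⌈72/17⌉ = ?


72/17 = 4.2353
floor = 4
ceil = 5

floor = 4, ceil = 5


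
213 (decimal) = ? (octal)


213 (base 10) = 213 (decimal)
213 (decimal) = 325 (base 8)


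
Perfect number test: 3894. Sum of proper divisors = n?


Proper divisors of 3894: 1, 2, 3, 6, 11, 22, 33, 59, 66, 118, 177, 354, 649, 1298, 1947
Sum = 1 + 2 + 3 + 6 + 11 + 22 + 33 + 59 + 66 + 118 + 177 + 354 + 649 + 1298 + 1947 = 4746

No, 3894 is not perfect (4746 ≠ 3894)


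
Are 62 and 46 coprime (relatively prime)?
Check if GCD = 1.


Euclidean algorithm:
62 = 1 * 46 + 16
46 = 2 * 16 + 14
16 = 1 * 14 + 2
14 = 7 * 2 + 0
GCD(62, 46) = 2

No, not coprime (GCD = 2)


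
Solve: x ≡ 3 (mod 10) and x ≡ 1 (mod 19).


M = 10*19 = 190
M1 = M/10 = 19, M2 = M/19 = 10
M1^(-1) mod 10 = 9, M2^(-1) mod 19 = 2
x = 3*19*9 + 1*10*2 = 533
533 mod 190 = 153
Check: 153 mod 10 = 3 ✓, 153 mod 19 = 1 ✓

x ≡ 153 (mod 190)


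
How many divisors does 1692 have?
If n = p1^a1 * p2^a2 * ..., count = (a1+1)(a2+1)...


1692 = 2^2 × 3^2 × 47^1
d(1692) = (2+1) × (2+1) × (1+1) = 18

18 divisors


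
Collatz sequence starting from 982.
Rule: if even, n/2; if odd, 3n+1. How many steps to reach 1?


982 → 491 → 1474 → 737 → 2212 → 1106 → 553 → 1660 → 830 → 415 → 1246 → 623 → 1870 → 935 → 2806 → 1403 → 4210 → 2105 → 6316 → 3158 → 1579 → 4738 → 2369 → 7108 → 3554 → 1777 → 5332 → 2666 → 1333 → 4000 → 2000 → 1000 → 500 → 250 → 125 → 376 → 188 → 94 → 47 → 142 → 71 → 214 → 107 → 322 → 161 → 484 → 242 → 121 → 364 → 182 → 91 → 274 → 137 → 412 → 206 → 103 → 310 → 155 → 466 → 233 → 700 → 350 → 175 → 526 → 263 → 790 → 395 → 1186 → 593 → 1780 → 890 → 445 → 1336 → 668 → 334 → 167 → 502 → 251 → 754 → 377 → 1132 → 566 → 283 → 850 → 425 → 1276 → 638 → 319 → 958 → 479 → 1438 → 719 → 2158 → 1079 → 3238 → 1619 → 4858 → 2429 → 7288 → 3644 → 1822 → 911 → 2734 → 1367 → 4102 → 2051 → 6154 → 3077 → 9232 → 4616 → 2308 → 1154 → 577 → 1732 → 866 → 433 → 1300 → 650 → 325 → 976 → 488 → 244 → 122 → 61 → 184 → 92 → 46 → 23 → 70 → 35 → 106 → 53 → 160 → 80 → 40 → 20 → 10 → 5 → 16 → 8 → 4 → 2 → 1
Total steps = 142

142 steps


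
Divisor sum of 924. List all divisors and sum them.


Divisors of 924: 1, 2, 3, 4, 6, 7, 11, 12, 14, 21, 22, 28, 33, 42, 44, 66, 77, 84, 132, 154, 231, 308, 462, 924
Sum = 1 + 2 + 3 + 4 + 6 + 7 + 11 + 12 + 14 + 21 + 22 + 28 + 33 + 42 + 44 + 66 + 77 + 84 + 132 + 154 + 231 + 308 + 462 + 924 = 2688

σ(924) = 2688


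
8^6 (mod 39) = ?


8^1 mod 39 = 8
8^2 mod 39 = 25
8^3 mod 39 = 5
8^4 mod 39 = 1
8^5 mod 39 = 8
8^6 mod 39 = 25


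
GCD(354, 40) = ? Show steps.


354 = 8 * 40 + 34
40 = 1 * 34 + 6
34 = 5 * 6 + 4
6 = 1 * 4 + 2
4 = 2 * 2 + 0
GCD = 2


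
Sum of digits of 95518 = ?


9 + 5 + 5 + 1 + 8 = 28


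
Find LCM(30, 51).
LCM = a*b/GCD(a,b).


GCD(30, 51) = 3
LCM = 30*51/3 = 1530/3 = 510

LCM = 510


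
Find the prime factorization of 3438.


3438 / 2 = 1719
1719 / 3 = 573
573 / 3 = 191
191 / 191 = 1
3438 = 2 × 3^2 × 191


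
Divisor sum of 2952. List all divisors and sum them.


Divisors of 2952: 1, 2, 3, 4, 6, 8, 9, 12, 18, 24, 36, 41, 72, 82, 123, 164, 246, 328, 369, 492, 738, 984, 1476, 2952
Sum = 1 + 2 + 3 + 4 + 6 + 8 + 9 + 12 + 18 + 24 + 36 + 41 + 72 + 82 + 123 + 164 + 246 + 328 + 369 + 492 + 738 + 984 + 1476 + 2952 = 8190

σ(2952) = 8190


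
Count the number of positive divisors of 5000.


5000 = 2^3 × 5^4
d(5000) = (3+1) × (4+1) = 20

20 divisors


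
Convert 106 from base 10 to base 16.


106 (base 10) = 106 (decimal)
106 (decimal) = 6A (base 16)


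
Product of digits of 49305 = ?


4 × 9 × 3 × 0 × 5 = 0


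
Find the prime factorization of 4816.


4816 / 2 = 2408
2408 / 2 = 1204
1204 / 2 = 602
602 / 2 = 301
301 / 7 = 43
43 / 43 = 1
4816 = 2^4 × 7 × 43


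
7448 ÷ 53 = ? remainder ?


7448 = 53 * 140 + 28
Check: 7420 + 28 = 7448

q = 140, r = 28


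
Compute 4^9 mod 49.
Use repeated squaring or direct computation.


4^1 mod 49 = 4
4^2 mod 49 = 16
4^3 mod 49 = 15
4^4 mod 49 = 11
4^5 mod 49 = 44
4^6 mod 49 = 29
4^7 mod 49 = 18
4^8 mod 49 = 23
4^9 mod 49 = 43
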